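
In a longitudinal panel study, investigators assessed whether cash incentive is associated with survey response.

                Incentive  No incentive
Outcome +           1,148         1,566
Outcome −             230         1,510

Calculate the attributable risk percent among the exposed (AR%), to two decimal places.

Reading the table with exposure as columns: a = 1148 (Incentive, case), b = 230 (Incentive, non-case), c = 1566 (No incentive, case), d = 1510.
Risk in exposed = 1148/1378 = 0.83309; risk in unexposed = 1566/3076 = 0.50910.
RR = 0.83309/0.50910 = 1.63639
AR% = (RR − 1)/RR × 100 = (1.63639 − 1)/1.63639 × 100 = 38.8899%

38.89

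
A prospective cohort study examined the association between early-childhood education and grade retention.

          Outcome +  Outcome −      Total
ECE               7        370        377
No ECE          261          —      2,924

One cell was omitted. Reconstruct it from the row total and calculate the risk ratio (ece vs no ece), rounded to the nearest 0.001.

0.208

The missing cell is in the unexposed row: 2924 − 261 = 2663.
So a = 7, b = 370, c = 261, d = 2663.
RR = [a/(a+b)] / [c/(c+d)] = (7/377) / (261/2924) = 0.01857/0.08926 = 0.20801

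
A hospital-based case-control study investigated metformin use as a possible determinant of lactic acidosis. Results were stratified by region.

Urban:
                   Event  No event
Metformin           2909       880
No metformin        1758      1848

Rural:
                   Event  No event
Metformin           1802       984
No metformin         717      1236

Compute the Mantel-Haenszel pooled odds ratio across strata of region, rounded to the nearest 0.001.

OR_MH = Σ(aᵢdᵢ/nᵢ) / Σ(bᵢcᵢ/nᵢ), where nᵢ is the stratum total.
Stratum 1 (Urban): n = 7395; a·d/n = 2909·1848/7395 = 726.9550; b·c/n = 880·1758/7395 = 209.2008
Stratum 2 (Rural): n = 4739; a·d/n = 1802·1236/4739 = 469.9878; b·c/n = 984·717/4739 = 148.8770
OR_MH = (726.9550 + 469.9878) / (209.2008 + 148.8770) = 1196.9427 / 358.0778 = 3.34269

3.343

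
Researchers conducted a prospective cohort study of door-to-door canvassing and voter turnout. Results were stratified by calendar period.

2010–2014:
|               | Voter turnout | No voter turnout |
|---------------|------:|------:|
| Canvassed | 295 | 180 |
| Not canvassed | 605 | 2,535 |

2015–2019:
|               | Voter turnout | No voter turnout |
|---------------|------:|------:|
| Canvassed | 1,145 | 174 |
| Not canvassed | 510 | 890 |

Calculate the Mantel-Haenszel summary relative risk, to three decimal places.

2.587

RR_MH = Σ(aᵢ·n₀ᵢ/nᵢ) / Σ(cᵢ·n₁ᵢ/nᵢ), with n₁ᵢ = aᵢ+bᵢ (exposed), n₀ᵢ = cᵢ+dᵢ (unexposed), nᵢ = n₁ᵢ+n₀ᵢ.
Stratum 1 (2010–2014): n₁ = 475, n₀ = 3140, n = 3615; a·n₀/n = 295·3140/3615 = 256.2379; c·n₁/n = 605·475/3615 = 79.4952
Stratum 2 (2015–2019): n₁ = 1319, n₀ = 1400, n = 2719; a·n₀/n = 1145·1400/2719 = 589.5550; c·n₁/n = 510·1319/2719 = 247.4035
RR_MH = (256.2379 + 589.5550) / (79.4952 + 247.4035) = 845.7929 / 326.8986 = 2.58732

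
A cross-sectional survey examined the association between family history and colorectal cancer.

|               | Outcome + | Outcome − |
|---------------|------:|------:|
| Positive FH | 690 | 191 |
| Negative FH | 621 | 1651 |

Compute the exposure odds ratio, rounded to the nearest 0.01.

9.60

Cells: a = 690, b = 191, c = 621, d = 1651.
OR = (a·d)/(b·c) = (690 × 1651) / (191 × 621) = 1139190 / 118611 = 9.60442
The odds of colorectal cancer are about 9.60 times as high in the positive fh group.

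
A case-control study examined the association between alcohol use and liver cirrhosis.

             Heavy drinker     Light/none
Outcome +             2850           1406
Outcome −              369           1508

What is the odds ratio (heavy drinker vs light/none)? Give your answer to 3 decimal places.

8.284

Reading the table with exposure as columns: a = 2850 (Heavy drinker, case), b = 369 (Heavy drinker, non-case), c = 1406 (Light/none, case), d = 1508.
OR = (a·d)/(b·c) = (2850 × 1508) / (369 × 1406) = 4297800 / 518814 = 8.28389
The odds of liver cirrhosis are about 8.28 times as high in the heavy drinker group.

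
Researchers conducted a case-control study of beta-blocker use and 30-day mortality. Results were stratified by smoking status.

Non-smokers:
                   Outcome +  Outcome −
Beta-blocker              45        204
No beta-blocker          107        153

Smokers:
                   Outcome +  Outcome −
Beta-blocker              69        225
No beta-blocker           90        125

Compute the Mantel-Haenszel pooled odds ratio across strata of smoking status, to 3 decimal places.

0.369

OR_MH = Σ(aᵢdᵢ/nᵢ) / Σ(bᵢcᵢ/nᵢ), where nᵢ is the stratum total.
Stratum 1 (Non-smokers): n = 509; a·d/n = 45·153/509 = 13.5265; b·c/n = 204·107/509 = 42.8841
Stratum 2 (Smokers): n = 509; a·d/n = 69·125/509 = 16.9450; b·c/n = 225·90/509 = 39.7839
OR_MH = (13.5265 + 16.9450) / (42.8841 + 39.7839) = 30.4715 / 82.6680 = 0.36860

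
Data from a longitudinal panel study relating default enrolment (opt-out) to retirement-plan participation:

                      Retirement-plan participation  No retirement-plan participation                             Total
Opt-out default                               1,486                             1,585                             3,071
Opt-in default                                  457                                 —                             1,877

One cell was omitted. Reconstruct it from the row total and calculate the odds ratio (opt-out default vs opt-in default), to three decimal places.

2.913

The missing cell is in the unexposed row: 1877 − 457 = 1420.
So a = 1486, b = 1585, c = 457, d = 1420.
OR = (a·d)/(b·c) = (1486 × 1420) / (1585 × 457) = 2110120 / 724345 = 2.91314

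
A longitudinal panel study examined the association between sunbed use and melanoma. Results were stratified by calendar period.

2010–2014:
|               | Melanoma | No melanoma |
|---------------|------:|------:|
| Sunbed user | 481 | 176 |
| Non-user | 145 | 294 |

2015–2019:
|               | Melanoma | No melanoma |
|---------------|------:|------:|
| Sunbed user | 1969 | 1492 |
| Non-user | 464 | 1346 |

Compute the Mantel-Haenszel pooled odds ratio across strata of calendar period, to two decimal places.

4.09

OR_MH = Σ(aᵢdᵢ/nᵢ) / Σ(bᵢcᵢ/nᵢ), where nᵢ is the stratum total.
Stratum 1 (2010–2014): n = 1096; a·d/n = 481·294/1096 = 129.0274; b·c/n = 176·145/1096 = 23.2847
Stratum 2 (2015–2019): n = 5271; a·d/n = 1969·1346/5271 = 502.8029; b·c/n = 1492·464/5271 = 131.3390
OR_MH = (129.0274 + 502.8029) / (23.2847 + 131.3390) = 631.8303 / 154.6237 = 4.08624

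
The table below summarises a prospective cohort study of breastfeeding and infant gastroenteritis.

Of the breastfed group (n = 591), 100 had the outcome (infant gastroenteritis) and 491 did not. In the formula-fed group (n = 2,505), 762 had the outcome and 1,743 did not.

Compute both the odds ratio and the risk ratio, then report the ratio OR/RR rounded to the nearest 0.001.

From the description: a = 100, b = 491, c = 762, d = 1743.
OR = (100·1743)/(491·762) = 174300/374142 = 0.46587
Risk in exposed = 100/591 = 0.16920; risk in unexposed = 762/2505 = 0.30419; RR = 0.55624
OR/RR = 0.46587 / 0.55624 = 0.83752
The outcome is not rare, so the OR lies further from 1 than the RR.

0.838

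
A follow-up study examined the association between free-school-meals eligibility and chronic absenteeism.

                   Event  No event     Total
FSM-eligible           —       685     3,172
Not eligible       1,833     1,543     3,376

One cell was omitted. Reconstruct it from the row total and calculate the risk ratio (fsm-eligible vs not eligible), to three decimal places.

1.444

The missing cell is in the exposed row: 3172 − 685 = 2487.
So a = 2487, b = 685, c = 1833, d = 1543.
RR = [a/(a+b)] / [c/(c+d)] = (2487/3172) / (1833/3376) = 0.78405/0.54295 = 1.44405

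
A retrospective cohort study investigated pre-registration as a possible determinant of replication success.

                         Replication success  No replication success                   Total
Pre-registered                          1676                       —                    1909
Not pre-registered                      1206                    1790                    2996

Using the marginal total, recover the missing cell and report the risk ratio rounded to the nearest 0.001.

The missing cell is in the exposed row: 1909 − 1676 = 233.
So a = 1676, b = 233, c = 1206, d = 1790.
RR = [a/(a+b)] / [c/(c+d)] = (1676/1909) / (1206/2996) = 0.87795/0.40254 = 2.18103

2.181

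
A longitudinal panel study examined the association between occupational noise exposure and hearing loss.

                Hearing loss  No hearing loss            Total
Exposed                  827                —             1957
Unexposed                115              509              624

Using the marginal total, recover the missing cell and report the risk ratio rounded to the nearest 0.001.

2.293

The missing cell is in the exposed row: 1957 − 827 = 1130.
So a = 827, b = 1130, c = 115, d = 509.
RR = [a/(a+b)] / [c/(c+d)] = (827/1957) / (115/624) = 0.42259/0.18429 = 2.29299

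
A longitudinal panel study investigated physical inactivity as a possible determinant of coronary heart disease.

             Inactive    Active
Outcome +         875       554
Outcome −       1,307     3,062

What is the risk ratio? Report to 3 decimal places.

Reading the table with exposure as columns: a = 875 (Inactive, case), b = 1307 (Inactive, non-case), c = 554 (Active, case), d = 3062.
Risk in exposed = 875/2182 = 0.40101; risk in unexposed = 554/3616 = 0.15321.
RR = 0.40101 / 0.15321 = 2.61741
The risk among the exposed is 2.62 times that among the unexposed.

2.617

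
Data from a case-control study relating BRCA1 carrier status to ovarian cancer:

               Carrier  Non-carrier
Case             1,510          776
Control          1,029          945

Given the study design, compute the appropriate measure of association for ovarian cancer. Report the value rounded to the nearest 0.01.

1.79

Reading the table with exposure as columns: a = 1510 (Carrier, case), b = 1029 (Carrier, non-case), c = 776 (Non-carrier, case), d = 945.
This is a case-control study: participants were sampled on outcome status, so risks in the source population cannot be estimated directly — relative risk is not valid here. The odds ratio is the appropriate measure.
OR = (a·d)/(b·c) = (1510 × 945) / (1029 × 776) = 1426950 / 798504 = 1.78703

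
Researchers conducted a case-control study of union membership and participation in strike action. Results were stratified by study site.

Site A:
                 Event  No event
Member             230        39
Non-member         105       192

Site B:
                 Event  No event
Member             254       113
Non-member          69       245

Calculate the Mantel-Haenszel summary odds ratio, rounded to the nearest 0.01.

OR_MH = Σ(aᵢdᵢ/nᵢ) / Σ(bᵢcᵢ/nᵢ), where nᵢ is the stratum total.
Stratum 1 (Site A): n = 566; a·d/n = 230·192/566 = 78.0212; b·c/n = 39·105/566 = 7.2350
Stratum 2 (Site B): n = 681; a·d/n = 254·245/681 = 91.3803; b·c/n = 113·69/681 = 11.4493
OR_MH = (78.0212 + 91.3803) / (7.2350 + 11.4493) = 169.4015 / 18.6843 = 9.06651

9.07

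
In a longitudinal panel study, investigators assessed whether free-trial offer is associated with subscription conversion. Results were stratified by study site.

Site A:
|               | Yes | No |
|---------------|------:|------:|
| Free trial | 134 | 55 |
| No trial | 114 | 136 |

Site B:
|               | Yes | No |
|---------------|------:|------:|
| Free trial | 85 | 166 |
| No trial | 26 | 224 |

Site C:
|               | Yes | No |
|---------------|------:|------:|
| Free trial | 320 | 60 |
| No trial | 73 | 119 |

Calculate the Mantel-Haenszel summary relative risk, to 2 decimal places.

RR_MH = Σ(aᵢ·n₀ᵢ/nᵢ) / Σ(cᵢ·n₁ᵢ/nᵢ), with n₁ᵢ = aᵢ+bᵢ (exposed), n₀ᵢ = cᵢ+dᵢ (unexposed), nᵢ = n₁ᵢ+n₀ᵢ.
Stratum 1 (Site A): n₁ = 189, n₀ = 250, n = 439; a·n₀/n = 134·250/439 = 76.3098; c·n₁/n = 114·189/439 = 49.0797
Stratum 2 (Site B): n₁ = 251, n₀ = 250, n = 501; a·n₀/n = 85·250/501 = 42.4152; c·n₁/n = 26·251/501 = 13.0259
Stratum 3 (Site C): n₁ = 380, n₀ = 192, n = 572; a·n₀/n = 320·192/572 = 107.4126; c·n₁/n = 73·380/572 = 48.4965
RR_MH = (76.3098 + 42.4152 + 107.4126) / (49.0797 + 13.0259 + 48.4965) = 226.1376 / 110.6022 = 2.04460

2.04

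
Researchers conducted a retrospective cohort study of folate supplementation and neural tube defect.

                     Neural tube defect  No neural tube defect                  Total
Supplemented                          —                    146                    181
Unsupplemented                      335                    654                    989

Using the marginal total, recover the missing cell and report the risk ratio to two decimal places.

The missing cell is in the exposed row: 181 − 146 = 35.
So a = 35, b = 146, c = 335, d = 654.
RR = [a/(a+b)] / [c/(c+d)] = (35/181) / (335/989) = 0.19337/0.33873 = 0.57087

0.57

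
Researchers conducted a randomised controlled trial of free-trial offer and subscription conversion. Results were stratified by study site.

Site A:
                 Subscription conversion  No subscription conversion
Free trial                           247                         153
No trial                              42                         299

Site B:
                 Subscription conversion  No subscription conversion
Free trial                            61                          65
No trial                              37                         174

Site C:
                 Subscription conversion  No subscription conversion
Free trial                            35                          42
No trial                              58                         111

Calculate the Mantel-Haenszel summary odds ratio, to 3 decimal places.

5.716

OR_MH = Σ(aᵢdᵢ/nᵢ) / Σ(bᵢcᵢ/nᵢ), where nᵢ is the stratum total.
Stratum 1 (Site A): n = 741; a·d/n = 247·299/741 = 99.6667; b·c/n = 153·42/741 = 8.6721
Stratum 2 (Site B): n = 337; a·d/n = 61·174/337 = 31.4955; b·c/n = 65·37/337 = 7.1365
Stratum 3 (Site C): n = 246; a·d/n = 35·111/246 = 15.7927; b·c/n = 42·58/246 = 9.9024
OR_MH = (99.6667 + 31.4955 + 15.7927) / (8.6721 + 7.1365 + 9.9024) = 146.9549 / 25.7110 = 5.71564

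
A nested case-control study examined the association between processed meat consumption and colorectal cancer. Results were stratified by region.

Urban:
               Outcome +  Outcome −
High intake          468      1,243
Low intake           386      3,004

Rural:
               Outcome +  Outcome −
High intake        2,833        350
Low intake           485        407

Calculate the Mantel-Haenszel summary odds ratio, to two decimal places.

OR_MH = Σ(aᵢdᵢ/nᵢ) / Σ(bᵢcᵢ/nᵢ), where nᵢ is the stratum total.
Stratum 1 (Urban): n = 5101; a·d/n = 468·3004/5101 = 275.6071; b·c/n = 1243·386/5101 = 94.0596
Stratum 2 (Rural): n = 4075; a·d/n = 2833·407/4075 = 282.9524; b·c/n = 350·485/4075 = 41.6564
OR_MH = (275.6071 + 282.9524) / (94.0596 + 41.6564) = 558.5595 / 135.7160 = 4.11565

4.12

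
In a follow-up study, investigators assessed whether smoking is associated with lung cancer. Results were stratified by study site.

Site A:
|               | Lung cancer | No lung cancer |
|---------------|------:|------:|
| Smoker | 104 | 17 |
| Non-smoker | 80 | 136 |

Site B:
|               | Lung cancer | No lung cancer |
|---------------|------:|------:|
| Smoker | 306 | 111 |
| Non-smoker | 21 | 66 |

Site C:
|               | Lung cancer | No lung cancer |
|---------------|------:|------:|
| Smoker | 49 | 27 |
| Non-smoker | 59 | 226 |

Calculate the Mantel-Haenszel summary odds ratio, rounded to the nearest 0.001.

8.622

OR_MH = Σ(aᵢdᵢ/nᵢ) / Σ(bᵢcᵢ/nᵢ), where nᵢ is the stratum total.
Stratum 1 (Site A): n = 337; a·d/n = 104·136/337 = 41.9703; b·c/n = 17·80/337 = 4.0356
Stratum 2 (Site B): n = 504; a·d/n = 306·66/504 = 40.0714; b·c/n = 111·21/504 = 4.6250
Stratum 3 (Site C): n = 361; a·d/n = 49·226/361 = 30.6759; b·c/n = 27·59/361 = 4.4127
OR_MH = (41.9703 + 40.0714 + 30.6759) / (4.0356 + 4.6250 + 4.4127) = 112.7177 / 13.0734 = 8.62194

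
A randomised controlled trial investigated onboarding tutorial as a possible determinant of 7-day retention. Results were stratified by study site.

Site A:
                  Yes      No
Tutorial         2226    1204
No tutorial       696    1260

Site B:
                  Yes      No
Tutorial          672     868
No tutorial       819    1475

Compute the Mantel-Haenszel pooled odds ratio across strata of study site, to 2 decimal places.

OR_MH = Σ(aᵢdᵢ/nᵢ) / Σ(bᵢcᵢ/nᵢ), where nᵢ is the stratum total.
Stratum 1 (Site A): n = 5386; a·d/n = 2226·1260/5386 = 520.7501; b·c/n = 1204·696/5386 = 155.5856
Stratum 2 (Site B): n = 3834; a·d/n = 672·1475/3834 = 258.5290; b·c/n = 868·819/3834 = 185.4178
OR_MH = (520.7501 + 258.5290) / (155.5856 + 185.4178) = 779.2790 / 341.0034 = 2.28525

2.29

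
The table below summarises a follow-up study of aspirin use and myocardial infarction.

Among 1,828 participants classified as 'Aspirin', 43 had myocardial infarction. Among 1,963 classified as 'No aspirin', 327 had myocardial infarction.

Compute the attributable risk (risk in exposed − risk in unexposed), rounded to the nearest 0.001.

From the description: a = 43, b = 1785, c = 327, d = 1636.
Risk in exposed = 43/1828 = 0.023523; risk in unexposed = 327/1963 = 0.166582.
Risk difference = 0.023523 − 0.166582 = -0.143059

-0.143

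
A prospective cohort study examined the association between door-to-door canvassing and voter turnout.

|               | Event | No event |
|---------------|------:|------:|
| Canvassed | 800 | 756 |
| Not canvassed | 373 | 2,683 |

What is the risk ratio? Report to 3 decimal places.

4.212

Cells: a = 800, b = 756, c = 373, d = 2683.
Risk in exposed = 800/1556 = 0.51414; risk in unexposed = 373/3056 = 0.12205.
RR = 0.51414 / 0.12205 = 4.21235
The risk among the exposed is 4.21 times that among the unexposed.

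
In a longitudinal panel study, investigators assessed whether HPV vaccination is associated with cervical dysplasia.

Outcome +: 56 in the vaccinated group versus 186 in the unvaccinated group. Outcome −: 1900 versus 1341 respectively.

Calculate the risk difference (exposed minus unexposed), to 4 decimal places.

-0.0932

From the description: a = 56, b = 1900, c = 186, d = 1341.
Risk in exposed = 56/1956 = 0.028630; risk in unexposed = 186/1527 = 0.121807.
Risk difference = 0.028630 − 0.121807 = -0.093178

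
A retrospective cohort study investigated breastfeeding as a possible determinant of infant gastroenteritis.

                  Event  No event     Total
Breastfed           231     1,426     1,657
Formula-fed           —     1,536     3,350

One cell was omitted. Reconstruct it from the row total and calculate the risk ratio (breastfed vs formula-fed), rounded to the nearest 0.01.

The missing cell is in the unexposed row: 3350 − 1536 = 1814.
So a = 231, b = 1426, c = 1814, d = 1536.
RR = [a/(a+b)] / [c/(c+d)] = (231/1657) / (1814/3350) = 0.13941/0.54149 = 0.25745

0.26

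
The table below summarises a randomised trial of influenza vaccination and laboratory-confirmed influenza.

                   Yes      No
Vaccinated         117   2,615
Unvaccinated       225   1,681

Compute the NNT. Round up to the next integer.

Risk in treated group = 117/2732 = 0.04283; risk in control = 225/1906 = 0.11805.
Absolute risk reduction = 0.11805 − 0.04283 = 0.07522
NNT = 1 / ARR = 1 / 0.07522 = 13.294 → round up → 14

14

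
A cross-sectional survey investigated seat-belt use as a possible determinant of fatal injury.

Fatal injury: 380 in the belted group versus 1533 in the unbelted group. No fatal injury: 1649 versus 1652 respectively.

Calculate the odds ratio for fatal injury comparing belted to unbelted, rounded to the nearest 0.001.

0.248

From the description: a = 380, b = 1649, c = 1533, d = 1652.
OR = (a·d)/(b·c) = (380 × 1652) / (1649 × 1533) = 627760 / 2527917 = 0.24833
Exposure is associated with lower odds of fatal injury (OR = 0.25 < 1).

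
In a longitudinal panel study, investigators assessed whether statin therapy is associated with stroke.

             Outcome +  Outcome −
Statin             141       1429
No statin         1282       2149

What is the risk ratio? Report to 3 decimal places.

0.240

Cells: a = 141, b = 1429, c = 1282, d = 2149.
Risk in exposed = 141/1570 = 0.08981; risk in unexposed = 1282/3431 = 0.37365.
RR = 0.08981 / 0.37365 = 0.24035
The risk is 76% lower among the exposed than among the unexposed.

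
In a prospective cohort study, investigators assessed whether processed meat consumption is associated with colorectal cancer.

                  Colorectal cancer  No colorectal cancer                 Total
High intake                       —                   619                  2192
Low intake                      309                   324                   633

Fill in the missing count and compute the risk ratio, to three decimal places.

1.470

The missing cell is in the exposed row: 2192 − 619 = 1573.
So a = 1573, b = 619, c = 309, d = 324.
RR = [a/(a+b)] / [c/(c+d)] = (1573/2192) / (309/633) = 0.71761/0.48815 = 1.47005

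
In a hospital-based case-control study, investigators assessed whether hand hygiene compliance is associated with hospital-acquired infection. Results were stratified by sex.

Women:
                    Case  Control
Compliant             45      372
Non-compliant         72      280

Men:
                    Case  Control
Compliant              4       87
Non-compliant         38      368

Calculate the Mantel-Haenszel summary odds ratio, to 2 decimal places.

0.47

OR_MH = Σ(aᵢdᵢ/nᵢ) / Σ(bᵢcᵢ/nᵢ), where nᵢ is the stratum total.
Stratum 1 (Women): n = 769; a·d/n = 45·280/769 = 16.3849; b·c/n = 372·72/769 = 34.8296
Stratum 2 (Men): n = 497; a·d/n = 4·368/497 = 2.9618; b·c/n = 87·38/497 = 6.6519
OR_MH = (16.3849 + 2.9618) / (34.8296 + 6.6519) = 19.3467 / 41.4816 = 0.46639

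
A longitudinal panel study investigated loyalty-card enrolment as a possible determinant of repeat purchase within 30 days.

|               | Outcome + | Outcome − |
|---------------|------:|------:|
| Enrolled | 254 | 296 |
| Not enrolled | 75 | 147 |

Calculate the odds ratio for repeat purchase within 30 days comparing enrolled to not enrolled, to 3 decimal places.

1.682

Cells: a = 254, b = 296, c = 75, d = 147.
OR = (a·d)/(b·c) = (254 × 147) / (296 × 75) = 37338 / 22200 = 1.68189
The odds of repeat purchase within 30 days are about 1.68 times as high in the enrolled group.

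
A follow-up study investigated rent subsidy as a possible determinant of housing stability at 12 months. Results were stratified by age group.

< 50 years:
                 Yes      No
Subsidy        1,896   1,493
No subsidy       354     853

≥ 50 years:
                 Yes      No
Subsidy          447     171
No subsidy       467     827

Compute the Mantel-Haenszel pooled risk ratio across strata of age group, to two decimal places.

RR_MH = Σ(aᵢ·n₀ᵢ/nᵢ) / Σ(cᵢ·n₁ᵢ/nᵢ), with n₁ᵢ = aᵢ+bᵢ (exposed), n₀ᵢ = cᵢ+dᵢ (unexposed), nᵢ = n₁ᵢ+n₀ᵢ.
Stratum 1 (< 50 years): n₁ = 3389, n₀ = 1207, n = 4596; a·n₀/n = 1896·1207/4596 = 497.9269; c·n₁/n = 354·3389/4596 = 261.0326
Stratum 2 (≥ 50 years): n₁ = 618, n₀ = 1294, n = 1912; a·n₀/n = 447·1294/1912 = 302.5199; c·n₁/n = 467·618/1912 = 150.9446
RR_MH = (497.9269 + 302.5199) / (261.0326 + 150.9446) = 800.4468 / 411.9772 = 1.94294

1.94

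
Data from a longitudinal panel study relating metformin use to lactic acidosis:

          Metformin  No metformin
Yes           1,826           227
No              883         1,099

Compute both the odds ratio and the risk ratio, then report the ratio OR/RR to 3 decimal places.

2.543

Reading the table with exposure as columns: a = 1826 (Metformin, case), b = 883 (Metformin, non-case), c = 227 (No metformin, case), d = 1099.
OR = (1826·1099)/(883·227) = 2006774/200441 = 10.01179
Risk in exposed = 1826/2709 = 0.67405; risk in unexposed = 227/1326 = 0.17119; RR = 3.93740
OR/RR = 10.01179 / 3.93740 = 2.54274
The outcome is not rare, so the OR lies further from 1 than the RR.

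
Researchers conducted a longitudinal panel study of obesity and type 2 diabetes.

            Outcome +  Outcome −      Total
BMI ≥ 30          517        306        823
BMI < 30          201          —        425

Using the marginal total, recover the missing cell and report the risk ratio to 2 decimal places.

The missing cell is in the unexposed row: 425 − 201 = 224.
So a = 517, b = 306, c = 201, d = 224.
RR = [a/(a+b)] / [c/(c+d)] = (517/823) / (201/425) = 0.62819/0.47294 = 1.32826

1.33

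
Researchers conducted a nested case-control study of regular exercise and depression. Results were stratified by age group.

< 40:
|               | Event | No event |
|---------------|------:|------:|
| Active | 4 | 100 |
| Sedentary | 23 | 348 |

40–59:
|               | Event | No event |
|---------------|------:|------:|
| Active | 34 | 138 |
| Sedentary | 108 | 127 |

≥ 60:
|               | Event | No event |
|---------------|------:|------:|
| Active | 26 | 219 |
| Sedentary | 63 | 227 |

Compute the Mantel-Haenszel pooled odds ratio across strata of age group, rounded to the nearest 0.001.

OR_MH = Σ(aᵢdᵢ/nᵢ) / Σ(bᵢcᵢ/nᵢ), where nᵢ is the stratum total.
Stratum 1 (< 40): n = 475; a·d/n = 4·348/475 = 2.9305; b·c/n = 100·23/475 = 4.8421
Stratum 2 (40–59): n = 407; a·d/n = 34·127/407 = 10.6093; b·c/n = 138·108/407 = 36.6192
Stratum 3 (≥ 60): n = 535; a·d/n = 26·227/535 = 11.0318; b·c/n = 219·63/535 = 25.7888
OR_MH = (2.9305 + 10.6093 + 11.0318) / (4.8421 + 36.6192 + 25.7888) = 24.5716 / 67.2501 = 0.36538

0.365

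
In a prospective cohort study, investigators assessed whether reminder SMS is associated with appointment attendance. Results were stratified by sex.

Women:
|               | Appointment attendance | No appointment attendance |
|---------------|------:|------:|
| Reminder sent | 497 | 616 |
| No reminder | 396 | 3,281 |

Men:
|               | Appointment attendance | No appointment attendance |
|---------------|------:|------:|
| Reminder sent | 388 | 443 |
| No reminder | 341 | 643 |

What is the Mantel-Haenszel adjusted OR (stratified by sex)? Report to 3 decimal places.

3.562

OR_MH = Σ(aᵢdᵢ/nᵢ) / Σ(bᵢcᵢ/nᵢ), where nᵢ is the stratum total.
Stratum 1 (Women): n = 4790; a·d/n = 497·3281/4790 = 340.4294; b·c/n = 616·396/4790 = 50.9261
Stratum 2 (Men): n = 1815; a·d/n = 388·643/1815 = 137.4567; b·c/n = 443·341/1815 = 83.2303
OR_MH = (340.4294 + 137.4567) / (50.9261 + 83.2303) = 477.8862 / 134.1564 = 3.56216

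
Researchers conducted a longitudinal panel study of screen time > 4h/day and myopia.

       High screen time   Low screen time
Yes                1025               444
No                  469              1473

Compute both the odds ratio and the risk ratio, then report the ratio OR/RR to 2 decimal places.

2.45

Reading the table with exposure as columns: a = 1025 (High screen time, case), b = 469 (High screen time, non-case), c = 444 (Low screen time, case), d = 1473.
OR = (1025·1473)/(469·444) = 1509825/208236 = 7.25055
Risk in exposed = 1025/1494 = 0.68608; risk in unexposed = 444/1917 = 0.23161; RR = 2.96219
OR/RR = 7.25055 / 2.96219 = 2.44770
The outcome is not rare, so the OR lies further from 1 than the RR.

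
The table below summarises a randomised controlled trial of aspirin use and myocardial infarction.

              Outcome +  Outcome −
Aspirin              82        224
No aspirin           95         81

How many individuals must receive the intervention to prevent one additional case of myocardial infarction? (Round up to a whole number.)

4

Risk in treated group = 82/306 = 0.26797; risk in control = 95/176 = 0.53977.
Absolute risk reduction = 0.53977 − 0.26797 = 0.27180
NNT = 1 / ARR = 1 / 0.27180 = 3.679 → round up → 4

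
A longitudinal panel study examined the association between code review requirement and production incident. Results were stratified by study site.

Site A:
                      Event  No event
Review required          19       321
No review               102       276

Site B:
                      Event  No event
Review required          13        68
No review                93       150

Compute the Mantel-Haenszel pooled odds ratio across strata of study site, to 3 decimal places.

OR_MH = Σ(aᵢdᵢ/nᵢ) / Σ(bᵢcᵢ/nᵢ), where nᵢ is the stratum total.
Stratum 1 (Site A): n = 718; a·d/n = 19·276/718 = 7.3036; b·c/n = 321·102/718 = 45.6017
Stratum 2 (Site B): n = 324; a·d/n = 13·150/324 = 6.0185; b·c/n = 68·93/324 = 19.5185
OR_MH = (7.3036 + 6.0185) / (45.6017 + 19.5185) = 13.3221 / 65.1202 = 0.20458

0.205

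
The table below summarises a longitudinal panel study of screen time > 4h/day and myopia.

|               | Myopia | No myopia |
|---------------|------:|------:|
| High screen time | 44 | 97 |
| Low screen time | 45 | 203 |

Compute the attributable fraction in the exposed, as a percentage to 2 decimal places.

41.85

Cells: a = 44, b = 97, c = 45, d = 203.
Risk in exposed = 44/141 = 0.31206; risk in unexposed = 45/248 = 0.18145.
RR = 0.31206/0.18145 = 1.71978
AR% = (RR − 1)/RR × 100 = (1.71978 − 1)/1.71978 × 100 = 41.8530%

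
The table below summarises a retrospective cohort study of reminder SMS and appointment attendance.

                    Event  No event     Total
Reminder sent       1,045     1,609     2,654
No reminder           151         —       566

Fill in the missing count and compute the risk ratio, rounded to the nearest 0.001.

The missing cell is in the unexposed row: 566 − 151 = 415.
So a = 1045, b = 1609, c = 151, d = 415.
RR = [a/(a+b)] / [c/(c+d)] = (1045/2654) / (151/566) = 0.39375/0.26678 = 1.47589

1.476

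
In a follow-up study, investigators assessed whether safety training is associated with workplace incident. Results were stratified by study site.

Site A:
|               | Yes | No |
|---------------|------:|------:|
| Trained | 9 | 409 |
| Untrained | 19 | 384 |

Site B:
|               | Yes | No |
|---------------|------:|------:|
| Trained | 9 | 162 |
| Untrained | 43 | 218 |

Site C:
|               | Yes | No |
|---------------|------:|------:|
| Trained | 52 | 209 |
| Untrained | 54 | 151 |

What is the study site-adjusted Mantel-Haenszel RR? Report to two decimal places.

RR_MH = Σ(aᵢ·n₀ᵢ/nᵢ) / Σ(cᵢ·n₁ᵢ/nᵢ), with n₁ᵢ = aᵢ+bᵢ (exposed), n₀ᵢ = cᵢ+dᵢ (unexposed), nᵢ = n₁ᵢ+n₀ᵢ.
Stratum 1 (Site A): n₁ = 418, n₀ = 403, n = 821; a·n₀/n = 9·403/821 = 4.4178; c·n₁/n = 19·418/821 = 9.6736
Stratum 2 (Site B): n₁ = 171, n₀ = 261, n = 432; a·n₀/n = 9·261/432 = 5.4375; c·n₁/n = 43·171/432 = 17.0208
Stratum 3 (Site C): n₁ = 261, n₀ = 205, n = 466; a·n₀/n = 52·205/466 = 22.8755; c·n₁/n = 54·261/466 = 30.2446
RR_MH = (4.4178 + 5.4375 + 22.8755) / (9.6736 + 17.0208 + 30.2446) = 32.7308 / 56.9390 = 0.57484

0.57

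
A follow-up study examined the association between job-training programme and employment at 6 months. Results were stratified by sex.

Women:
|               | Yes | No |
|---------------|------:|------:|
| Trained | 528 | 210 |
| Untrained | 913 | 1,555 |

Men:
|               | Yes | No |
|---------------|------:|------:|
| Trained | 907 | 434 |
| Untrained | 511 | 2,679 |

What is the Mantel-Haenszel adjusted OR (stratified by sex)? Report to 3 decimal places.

7.286

OR_MH = Σ(aᵢdᵢ/nᵢ) / Σ(bᵢcᵢ/nᵢ), where nᵢ is the stratum total.
Stratum 1 (Women): n = 3206; a·d/n = 528·1555/3206 = 256.0948; b·c/n = 210·913/3206 = 59.8035
Stratum 2 (Men): n = 4531; a·d/n = 907·2679/4531 = 536.2730; b·c/n = 434·511/4531 = 48.9459
OR_MH = (256.0948 + 536.2730) / (59.8035 + 48.9459) = 792.3678 / 108.7494 = 7.28618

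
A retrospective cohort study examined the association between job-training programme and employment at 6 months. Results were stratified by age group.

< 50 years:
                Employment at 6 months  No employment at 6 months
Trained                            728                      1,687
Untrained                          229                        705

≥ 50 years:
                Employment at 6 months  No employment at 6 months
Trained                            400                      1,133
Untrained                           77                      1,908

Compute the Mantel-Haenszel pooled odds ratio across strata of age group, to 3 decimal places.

OR_MH = Σ(aᵢdᵢ/nᵢ) / Σ(bᵢcᵢ/nᵢ), where nᵢ is the stratum total.
Stratum 1 (< 50 years): n = 3349; a·d/n = 728·705/3349 = 153.2517; b·c/n = 1687·229/3349 = 115.3547
Stratum 2 (≥ 50 years): n = 3518; a·d/n = 400·1908/3518 = 216.9414; b·c/n = 1133·77/3518 = 24.7985
OR_MH = (153.2517 + 216.9414) / (115.3547 + 24.7985) = 370.1932 / 140.1532 = 2.64135

2.641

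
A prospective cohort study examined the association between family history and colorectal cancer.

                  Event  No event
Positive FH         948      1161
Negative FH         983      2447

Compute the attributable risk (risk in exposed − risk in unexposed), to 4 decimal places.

0.1629

Cells: a = 948, b = 1161, c = 983, d = 2447.
Risk in exposed = 948/2109 = 0.449502; risk in unexposed = 983/3430 = 0.286589.
Risk difference = 0.449502 − 0.286589 = 0.162913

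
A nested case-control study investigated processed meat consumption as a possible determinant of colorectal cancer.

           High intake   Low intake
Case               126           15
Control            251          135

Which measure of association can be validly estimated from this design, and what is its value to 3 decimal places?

4.518

Reading the table with exposure as columns: a = 126 (High intake, case), b = 251 (High intake, non-case), c = 15 (Low intake, case), d = 135.
This is a nested case-control study: participants were sampled on outcome status, so risks in the source population cannot be estimated directly — relative risk is not valid here. The odds ratio is the appropriate measure.
OR = (a·d)/(b·c) = (126 × 135) / (251 × 15) = 17010 / 3765 = 4.51793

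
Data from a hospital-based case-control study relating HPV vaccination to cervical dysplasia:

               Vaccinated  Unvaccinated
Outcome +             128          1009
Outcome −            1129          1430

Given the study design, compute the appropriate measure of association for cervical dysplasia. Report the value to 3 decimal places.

Reading the table with exposure as columns: a = 128 (Vaccinated, case), b = 1129 (Vaccinated, non-case), c = 1009 (Unvaccinated, case), d = 1430.
This is a hospital-based case-control study: participants were sampled on outcome status, so risks in the source population cannot be estimated directly — relative risk is not valid here. The odds ratio is the appropriate measure.
OR = (a·d)/(b·c) = (128 × 1430) / (1129 × 1009) = 183040 / 1139161 = 0.16068

0.161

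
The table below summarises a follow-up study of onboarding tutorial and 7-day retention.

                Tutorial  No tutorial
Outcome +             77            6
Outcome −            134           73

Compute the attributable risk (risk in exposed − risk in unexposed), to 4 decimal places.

Reading the table with exposure as columns: a = 77 (Tutorial, case), b = 134 (Tutorial, non-case), c = 6 (No tutorial, case), d = 73.
Risk in exposed = 77/211 = 0.364929; risk in unexposed = 6/79 = 0.075949.
Risk difference = 0.364929 − 0.075949 = 0.288980

0.2890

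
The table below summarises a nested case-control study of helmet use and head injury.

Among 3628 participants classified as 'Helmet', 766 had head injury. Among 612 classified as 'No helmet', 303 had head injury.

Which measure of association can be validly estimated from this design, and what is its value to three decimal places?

From the description: a = 766, b = 2862, c = 303, d = 309.
This is a nested case-control study: participants were sampled on outcome status, so risks in the source population cannot be estimated directly — relative risk is not valid here. The odds ratio is the appropriate measure.
OR = (a·d)/(b·c) = (766 × 309) / (2862 × 303) = 236694 / 867186 = 0.27294

0.273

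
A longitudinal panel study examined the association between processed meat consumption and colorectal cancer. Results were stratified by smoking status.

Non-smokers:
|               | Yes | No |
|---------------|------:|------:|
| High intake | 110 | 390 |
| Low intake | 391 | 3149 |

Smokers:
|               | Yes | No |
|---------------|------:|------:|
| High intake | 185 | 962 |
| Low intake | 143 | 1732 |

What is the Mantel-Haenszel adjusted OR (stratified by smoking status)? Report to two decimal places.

OR_MH = Σ(aᵢdᵢ/nᵢ) / Σ(bᵢcᵢ/nᵢ), where nᵢ is the stratum total.
Stratum 1 (Non-smokers): n = 4040; a·d/n = 110·3149/4040 = 85.7401; b·c/n = 390·391/4040 = 37.7450
Stratum 2 (Smokers): n = 3022; a·d/n = 185·1732/3022 = 106.0291; b·c/n = 962·143/3022 = 45.5215
OR_MH = (85.7401 + 106.0291) / (37.7450 + 45.5215) = 191.7692 / 83.2666 = 2.30308

2.30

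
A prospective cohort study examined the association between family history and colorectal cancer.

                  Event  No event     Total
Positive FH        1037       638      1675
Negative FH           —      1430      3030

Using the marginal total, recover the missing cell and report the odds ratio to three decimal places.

1.453

The missing cell is in the unexposed row: 3030 − 1430 = 1600.
So a = 1037, b = 638, c = 1600, d = 1430.
OR = (a·d)/(b·c) = (1037 × 1430) / (638 × 1600) = 1482910 / 1020800 = 1.45269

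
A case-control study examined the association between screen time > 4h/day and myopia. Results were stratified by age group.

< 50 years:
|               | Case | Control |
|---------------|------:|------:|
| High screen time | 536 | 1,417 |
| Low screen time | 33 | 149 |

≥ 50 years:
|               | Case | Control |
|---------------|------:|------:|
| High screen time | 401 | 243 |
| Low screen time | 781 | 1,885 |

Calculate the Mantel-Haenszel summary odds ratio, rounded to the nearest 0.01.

3.35

OR_MH = Σ(aᵢdᵢ/nᵢ) / Σ(bᵢcᵢ/nᵢ), where nᵢ is the stratum total.
Stratum 1 (< 50 years): n = 2135; a·d/n = 536·149/2135 = 37.4070; b·c/n = 1417·33/2135 = 21.9021
Stratum 2 (≥ 50 years): n = 3310; a·d/n = 401·1885/3310 = 228.3640; b·c/n = 243·781/3310 = 57.3363
OR_MH = (37.4070 + 228.3640) / (21.9021 + 57.3363) = 265.7711 / 79.2384 = 3.35407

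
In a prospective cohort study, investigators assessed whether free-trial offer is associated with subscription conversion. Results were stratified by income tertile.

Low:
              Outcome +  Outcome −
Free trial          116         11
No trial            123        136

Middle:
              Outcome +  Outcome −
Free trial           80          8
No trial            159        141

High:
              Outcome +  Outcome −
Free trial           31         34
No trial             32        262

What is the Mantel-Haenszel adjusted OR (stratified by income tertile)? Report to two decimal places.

9.43

OR_MH = Σ(aᵢdᵢ/nᵢ) / Σ(bᵢcᵢ/nᵢ), where nᵢ is the stratum total.
Stratum 1 (Low): n = 386; a·d/n = 116·136/386 = 40.8705; b·c/n = 11·123/386 = 3.5052
Stratum 2 (Middle): n = 388; a·d/n = 80·141/388 = 29.0722; b·c/n = 8·159/388 = 3.2784
Stratum 3 (High): n = 359; a·d/n = 31·262/359 = 22.6240; b·c/n = 34·32/359 = 3.0306
OR_MH = (40.8705 + 29.0722 + 22.6240) / (3.5052 + 3.2784 + 3.0306) = 92.5666 / 9.8142 = 9.43193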